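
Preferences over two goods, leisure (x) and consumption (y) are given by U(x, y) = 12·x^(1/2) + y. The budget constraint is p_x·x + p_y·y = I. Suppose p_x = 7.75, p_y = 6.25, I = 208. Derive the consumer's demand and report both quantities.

Set MRS = p_x/p_y: 6·x^(−1/2) = p_x/p_y.
Thus x* = (6·p_y/p_x)² — independent of I — with the rest of income spent on y.
Plugging in: x* = (6·6.25/7.75)² = 23.4131, y* = 4.2477.

x* = 23.4131, y* = 4.2477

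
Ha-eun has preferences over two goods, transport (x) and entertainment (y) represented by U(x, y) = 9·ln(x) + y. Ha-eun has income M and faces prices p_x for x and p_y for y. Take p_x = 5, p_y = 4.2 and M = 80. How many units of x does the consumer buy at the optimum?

x* = 7.56

MU_x = 9/x, MU_y = 1. Tangency: 9/x = p_x/p_y.
So x*(p_x,p_y) = 9·p_y/p_x, independent of income; and y* = (M − 9·p_y)/p_y.
At the given prices: x* = 9·4.2/5 = 7.56.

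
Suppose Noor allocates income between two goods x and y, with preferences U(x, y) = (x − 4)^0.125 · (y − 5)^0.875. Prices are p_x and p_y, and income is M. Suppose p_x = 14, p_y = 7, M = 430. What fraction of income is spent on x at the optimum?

Let x' = x−4, y' = y−5. MRS = (1/7)·y'/x' = p_x/p_y.
Substituting into the budget: x* = 4 + 0.125·(M − 4·p_x − 5·p_y)/p_x, and y* = 5 + 0.875·(…)/p_y.
Discretionary income = 430 − 4·14 − 5·7 = 339; x* = 4 + 0.125·339/14 = 7.0268; y* = 5 + 0.875·339/7 = 47.375.
Expenditure on x: 14·7.0268 = 98.375; share = 0.2288.

share on x = 0.2288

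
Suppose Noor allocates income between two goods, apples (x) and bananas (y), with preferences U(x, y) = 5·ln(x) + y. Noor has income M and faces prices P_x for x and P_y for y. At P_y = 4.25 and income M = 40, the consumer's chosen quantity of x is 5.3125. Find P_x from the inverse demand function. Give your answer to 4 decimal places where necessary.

MU_x = 5/x, MU_y = 1. Tangency: 5/x = P_x/P_y.
So x*(P_x,P_y) = 5·P_y/P_x, independent of income; and y* = (M − 5·P_y)/P_y.
Set x* = 5.3125 in the demand function and solve for P_x: P_x = 4.

P_x = 4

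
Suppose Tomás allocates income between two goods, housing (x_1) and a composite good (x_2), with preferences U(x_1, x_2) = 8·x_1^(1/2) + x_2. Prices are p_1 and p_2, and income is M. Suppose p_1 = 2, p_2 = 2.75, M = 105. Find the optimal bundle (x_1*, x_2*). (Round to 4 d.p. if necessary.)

x_1* = 30.25, x_2* = 16.1818

Set MRS = p_1/p_2: 4·x_1^(−1/2) = p_1/p_2.
Solve: √x_1 = 4·p_2/p_1, so x_1*(p_1,p_2) = (4·p_2/p_1)², and x_2* = (M − p_1·x_1*)/p_2.
Plugging in: x_1* = (4·2.75/2)² = 30.25, x_2* = 16.1818.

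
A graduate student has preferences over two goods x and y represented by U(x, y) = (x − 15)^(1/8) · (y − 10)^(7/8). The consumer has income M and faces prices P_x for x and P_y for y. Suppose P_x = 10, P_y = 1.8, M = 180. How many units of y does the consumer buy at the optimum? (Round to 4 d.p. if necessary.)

After buying the subsistence bundle (15, 10), a share 0.125 of the remaining income goes to x: x* = 15 + 0.125·(M − 15P_x − 10P_y)/P_x.
Discretionary income = 180 − 15·10 − 10·1.8 = 12; y* = 10 + 0.875·12/1.8 = 15.8333.

y* = 15.8333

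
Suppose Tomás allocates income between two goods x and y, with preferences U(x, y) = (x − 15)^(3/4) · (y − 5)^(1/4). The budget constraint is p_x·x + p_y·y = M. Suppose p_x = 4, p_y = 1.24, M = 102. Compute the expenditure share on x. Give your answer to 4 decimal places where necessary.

share on x = 0.8515

This is Cobb-Douglas in (x−15, y−5): tangency gives 0.75·p_y·(y−5) = 0.25·p_x·(x−15).
After buying the subsistence bundle (15, 5), a share 0.75 of the remaining income goes to x: x* = 15 + 0.75·(M − 15p_x − 5p_y)/p_x.
Discretionary income = 102 − 15·4 − 5·1.24 = 35.8; x* = 15 + 0.75·35.8/4 = 21.7125; y* = 5 + 0.25·35.8/1.24 = 12.2177.
Expenditure on x: 4·21.7125 = 86.85; share = 0.8515.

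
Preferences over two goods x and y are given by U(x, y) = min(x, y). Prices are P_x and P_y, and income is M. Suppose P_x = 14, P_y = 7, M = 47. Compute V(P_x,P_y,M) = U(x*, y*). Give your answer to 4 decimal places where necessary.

Leontief preferences: the optimum is at the kink where x/1 = y/1, i.e. y = x.
Budget: P_x·x + P_y·x = M, so (P_x + P_y)·x = M.
Demand: x*(P_x,P_y,M) = M/(P_x + P_y), y* = M/(P_x + P_y).
Here 14 + 7 = 21, giving x* = 2.2381 and y* = 2.2381.
Utility at the optimum: U(2.2381, 2.2381) = 2.2381.

V = 2.2381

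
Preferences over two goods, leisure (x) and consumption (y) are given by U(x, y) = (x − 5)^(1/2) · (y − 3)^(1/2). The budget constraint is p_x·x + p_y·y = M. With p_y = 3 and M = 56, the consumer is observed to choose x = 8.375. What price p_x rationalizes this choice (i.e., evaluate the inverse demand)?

This is Cobb-Douglas in (x−5, y−3): tangency gives 0.5·p_y·(y−3) = 0.5·p_x·(x−5).
After buying the subsistence bundle (5, 3), a share 0.5 of the remaining income goes to x: x* = 5 + 0.5·(M − 5p_x − 3p_y)/p_x.
Set x* = 8.375 in the demand function and solve for p_x: p_x = 4.

p_x = 4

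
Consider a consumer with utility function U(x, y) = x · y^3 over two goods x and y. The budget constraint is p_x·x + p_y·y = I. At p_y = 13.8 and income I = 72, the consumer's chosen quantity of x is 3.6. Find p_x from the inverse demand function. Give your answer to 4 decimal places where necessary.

The MRS is (1/3)·y/x. Set MRS = p_x/p_y.
Rearranging, p_y·y = 3·p_x·x. Substituting into the budget gives p_x·x·(1 + 3) = I.
Demand: x*(p_x,p_y,I) = 0.25·I/p_x and y* = 0.75·I/p_y.
Set x* = 3.6 in the demand function and solve for p_x: p_x = 5.

p_x = 5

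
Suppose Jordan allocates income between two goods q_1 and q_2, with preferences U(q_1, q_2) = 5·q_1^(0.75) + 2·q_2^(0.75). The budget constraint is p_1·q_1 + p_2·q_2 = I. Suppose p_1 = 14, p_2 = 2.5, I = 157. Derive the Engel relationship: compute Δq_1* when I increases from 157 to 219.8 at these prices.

Δq_1* = 0.8162

MU_q_1 ∝ 5·q_1^(-0.25), MU_q_2 ∝ 2·q_2^(-0.25), so MRS = (5/2)·(q_2/q_1)^(0.25) = p_1/p_2.
Solve for the ratio: q_2/q_1 = [(2/5)·p_1/p_2]^(4).
Substitute q_2 = (q_2/q_1)·q_1 into the budget: q_1* = I/(p_1 + p_2·(q_2/q_1)).
Numerically q_2/q_1 = 25.17631, so q_1* = 157/(14 + 2.5·25.17631) = 2.0405.
At I' = 219.8: q_1* = 2.8567. Change: 2.8567 − 2.0405 = 0.8162.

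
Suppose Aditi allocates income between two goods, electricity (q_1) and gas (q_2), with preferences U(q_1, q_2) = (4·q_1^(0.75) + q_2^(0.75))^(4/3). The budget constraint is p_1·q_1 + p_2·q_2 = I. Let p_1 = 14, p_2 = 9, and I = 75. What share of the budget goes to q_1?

From the CES first-order condition, 4·(q_2/q_1)^(0.25) = p_1/p_2.
Solve for the ratio: q_2/q_1 = [(1/4)·p_1/p_2]^(4).
Substitute q_2 = (q_2/q_1)·q_1 into the budget: q_1* = I/(p_1 + p_2·(q_2/q_1)).
Numerically q_2/q_1 = 0.022872, so q_1* = 75/(14 + 9·0.022872) = 5.2795 and q_2* = 0.022872·5.2795 = 0.1208.
Expenditure on q_1: 14·5.2795 = 73.9132; share = 0.9855.

share on q_1 = 0.9855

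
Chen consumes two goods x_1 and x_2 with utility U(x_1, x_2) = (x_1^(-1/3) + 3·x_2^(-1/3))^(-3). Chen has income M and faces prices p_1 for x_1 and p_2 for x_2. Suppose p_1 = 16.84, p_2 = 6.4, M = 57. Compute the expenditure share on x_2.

share on x_2 = 0.6415

MRS = MU_x_1/MU_x_2 = (1/3)·(x_2/x_1)^(4/3). Set equal to p_1/p_2.
Hence x_2/x_1 = (3·p_1/p_2)^(1/(4/3)), i.e. raised to the 0.75 power.
Substitute x_2 = (x_2/x_1)·x_1 into the budget: x_1* = M/(p_1 + p_2·(x_2/x_1)).
Numerically x_2/x_1 = 4.709367, so x_1* = 57/(16.84 + 6.4·4.709367) = 1.2133 and x_2* = 4.709367·1.2133 = 5.7138.
Expenditure on x_2: 6.4·5.7138 = 36.5683; share = 0.6415.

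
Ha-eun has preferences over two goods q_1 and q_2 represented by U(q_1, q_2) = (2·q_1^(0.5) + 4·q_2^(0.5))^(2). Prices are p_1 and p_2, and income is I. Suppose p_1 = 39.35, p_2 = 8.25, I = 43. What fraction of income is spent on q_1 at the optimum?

share on q_1 = 0.0498

MRS = MU_q_1/MU_q_2 = (1/2)·(q_2/q_1)^(0.5). Set equal to p_1/p_2.
Solve for the ratio: q_2/q_1 = [2·p_1/p_2]^(2).
With the ratio pinned down, the budget gives q_1* = I/(p_1 + p_2·(q_2/q_1)) and q_2* = (q_2/q_1)·q_1*.
Numerically q_2/q_1 = 91.000037, so q_1* = 43/(39.35 + 8.25·91.000037) = 0.0544 and q_2* = 91.000037·0.0544 = 4.9525.
Expenditure on q_1: 39.35·0.0544 = 2.1416; share = 0.0498.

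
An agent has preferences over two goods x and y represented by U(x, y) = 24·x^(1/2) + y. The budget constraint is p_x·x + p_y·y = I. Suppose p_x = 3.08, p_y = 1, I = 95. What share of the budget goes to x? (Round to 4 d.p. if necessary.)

share on x = 0.4921

Set MRS = p_x/p_y: 12·x^(−1/2) = p_x/p_y.
Solve: √x = 12·p_y/p_x, so x*(p_x,p_y) = (12·p_y/p_x)², and y* = (I − p_x·x*)/p_y.
Plugging in: x* = (12·1/3.08)² = 15.1796, y* = 48.2468.
Expenditure on x: 3.08·15.1796 = 46.7532; share = 0.4921.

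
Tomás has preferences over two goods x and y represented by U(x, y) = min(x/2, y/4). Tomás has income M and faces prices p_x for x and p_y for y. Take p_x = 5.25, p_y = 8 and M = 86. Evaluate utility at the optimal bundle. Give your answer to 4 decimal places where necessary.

V = 2.0235

Leontief preferences: the optimum is at the kink where x/2 = y/4, i.e. y = 2·x.
Budget: p_x·x + p_y·2·x = M, so (2·p_x + 4·p_y)·x = 2·M.
Demand: x*(p_x,p_y,M) = 2·M/(2·p_x + 4·p_y), y* = 4·M/(2·p_x + 4·p_y).
Here 2·5.25 + 4·8 = 42.5, giving x* = 4.0471 and y* = 8.0941.
Utility at the optimum: U(4.0471, 8.0941) = 2.0235.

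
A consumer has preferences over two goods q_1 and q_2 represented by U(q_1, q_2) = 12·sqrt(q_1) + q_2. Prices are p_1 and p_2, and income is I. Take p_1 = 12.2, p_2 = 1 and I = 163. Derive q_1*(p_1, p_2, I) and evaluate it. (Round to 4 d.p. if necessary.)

q_1* = 0.2419

Utility is quasi-linear in q_2; the FOC for q_1 is 6/√q_1 = p_1/p_2.
Thus q_1* = (6·p_2/p_1)² — independent of I — with the rest of income spent on q_2.
Plugging in: q_1* = (6·1/12.2)² = 0.2419.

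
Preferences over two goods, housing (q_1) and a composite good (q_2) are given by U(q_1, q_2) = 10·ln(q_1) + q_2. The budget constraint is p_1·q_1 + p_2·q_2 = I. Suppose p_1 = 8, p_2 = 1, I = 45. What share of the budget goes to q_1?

Set MRS = p_1/p_2: (10/q_1)/1 = p_1/p_2.
So q_1*(p_1,p_2) = 10·p_2/p_1, independent of income; and q_2* = (I − 10·p_2)/p_2.
At the given prices: q_1* = 10·1/8 = 1.25, and q_2* = 35.
Expenditure on q_1: 8·1.25 = 10; share = 0.2222.

share on q_1 = 0.2222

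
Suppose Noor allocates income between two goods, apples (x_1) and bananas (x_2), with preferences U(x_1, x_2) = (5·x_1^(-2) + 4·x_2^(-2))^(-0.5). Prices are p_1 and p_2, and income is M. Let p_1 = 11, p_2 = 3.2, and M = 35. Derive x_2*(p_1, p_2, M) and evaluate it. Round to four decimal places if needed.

x_2* = 3.167

MRS = MU_x_1/MU_x_2 = (5/4)·(x_2/x_1)^(3). Set equal to p_1/p_2.
Hence x_2/x_1 = ((4/5)·p_1/p_2)^(1/(3)), i.e. raised to the 1/3 power.
Substitute x_2 = (x_2/x_1)·x_1 into the budget: x_1* = M/(p_1 + p_2·(x_2/x_1)).
Numerically x_2/x_1 = 1.40102, so x_1* = 35/(11 + 3.2·1.40102) = 2.2605 and x_2* = 1.40102·2.2605 = 3.167.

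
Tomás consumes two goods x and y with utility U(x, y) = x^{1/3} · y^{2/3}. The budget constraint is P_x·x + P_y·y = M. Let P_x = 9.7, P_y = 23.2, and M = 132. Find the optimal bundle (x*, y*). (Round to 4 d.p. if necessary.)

The MRS is (1/2)·y/x. Set MRS = P_x/P_y.
So 1/3·P_y·y = 2/3·P_x·x; combined with the budget, a share 1/3 of income goes to x.
Demand: x*(P_x,P_y,M) = 1/3·M/P_x and y* = 2/3·M/P_y.
At P_x=9.7, P_y=23.2, M=132: x* = 1/3·132/9.7 = 4.5361, y* = 3.7931.

x* = 4.5361, y* = 3.7931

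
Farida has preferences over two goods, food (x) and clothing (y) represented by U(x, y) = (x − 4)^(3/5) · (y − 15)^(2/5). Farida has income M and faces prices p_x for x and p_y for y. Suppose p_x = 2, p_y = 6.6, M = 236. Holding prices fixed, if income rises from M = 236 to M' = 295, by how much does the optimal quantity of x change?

Δx* = 17.7

MRS = (3/2)·(y−15)/(x−4). Tangency with p_x/p_y gives y−15 = (2/3)·(p_x/p_y)·(x−4).
Substituting into the budget: x* = 4 + 0.6·(M − 4·p_x − 15·p_y)/p_x, and y* = 15 + 0.4·(…)/p_y.
Discretionary income = 236 − 4·2 − 15·6.6 = 129; x* = 4 + 0.6·129/2 = 42.7.
At M' = 295: x* = 60.4. Change: 60.4 − 42.7 = 17.7.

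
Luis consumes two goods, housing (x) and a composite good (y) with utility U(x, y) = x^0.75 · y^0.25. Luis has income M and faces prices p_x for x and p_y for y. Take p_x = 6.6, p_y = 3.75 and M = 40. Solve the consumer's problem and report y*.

y* = 2.6667

The MRS is 3·y/x. Set MRS = p_x/p_y.
So 0.75·p_y·y = 0.25·p_x·x; combined with the budget, a share 0.75 of income goes to x.
Demand: x*(p_x,p_y,M) = 0.75·M/p_x and y* = 0.25·M/p_y.
At p_x=6.6, p_y=3.75, M=40: y* = 0.25·40/3.75 = 2.6667.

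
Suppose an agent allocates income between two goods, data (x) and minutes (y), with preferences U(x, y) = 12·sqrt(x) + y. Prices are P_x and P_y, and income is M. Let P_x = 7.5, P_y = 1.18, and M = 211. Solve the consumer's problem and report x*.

x* = 0.8911

MU_x = 6/√x, MU_y = 1. Tangency: 6/√x = P_x/P_y.
Solve: √x = 6·P_y/P_x, so x*(P_x,P_y) = (6·P_y/P_x)², and y* = (M − P_x·x*)/P_y.
Plugging in: x* = (6·1.18/7.5)² = 0.8911.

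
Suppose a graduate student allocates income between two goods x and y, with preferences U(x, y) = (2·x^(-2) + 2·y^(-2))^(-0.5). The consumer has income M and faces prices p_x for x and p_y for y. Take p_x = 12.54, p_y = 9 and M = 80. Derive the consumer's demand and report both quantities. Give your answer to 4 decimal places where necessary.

x* = 3.541, y* = 3.955

From the CES first-order condition, (y/x)^(3) = p_x/p_y.
Solve for the ratio: y/x = [p_x/p_y]^(1/3).
Substitute y = (y/x)·x into the budget: x* = M/(p_x + p_y·(y/x)).
Numerically y/x = 1.11691, so x* = 80/(12.54 + 9·1.11691) = 3.541 and y* = 1.11691·3.541 = 3.955.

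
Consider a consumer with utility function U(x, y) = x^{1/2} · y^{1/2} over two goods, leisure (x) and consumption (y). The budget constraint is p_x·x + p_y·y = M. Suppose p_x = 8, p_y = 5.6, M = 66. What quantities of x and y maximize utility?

x* = 4.125, y* = 5.8929

MU_x/MU_y = (0.5·y)/(0.5·x); tangency sets this equal to p_x/p_y.
Rearranging, p_y·y = p_x·x. Substituting into the budget gives p_x·x·(1 + 1) = M.
Demand: x*(p_x,p_y,M) = 0.5·M/p_x and y* = 0.5·M/p_y.
At p_x=8, p_y=5.6, M=66: x* = 0.5·66/8 = 4.125, y* = 5.8929.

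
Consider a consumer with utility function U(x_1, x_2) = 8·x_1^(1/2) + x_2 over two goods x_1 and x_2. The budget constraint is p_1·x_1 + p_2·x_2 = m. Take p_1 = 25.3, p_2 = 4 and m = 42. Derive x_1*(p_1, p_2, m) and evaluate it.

Thus x_1* = (4·p_2/p_1)² — independent of m — with the rest of income spent on x_2.
Plugging in: x_1* = (4·4/25.3)² = 0.3999.

x_1* = 0.3999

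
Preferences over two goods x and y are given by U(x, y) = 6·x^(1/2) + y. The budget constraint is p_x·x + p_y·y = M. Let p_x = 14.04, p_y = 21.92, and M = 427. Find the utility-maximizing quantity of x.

Utility is quasi-linear in y; the FOC for x is 3/√x = p_x/p_y.
Thus x* = (3·p_y/p_x)² — independent of M — with the rest of income spent on y.
Plugging in: x* = (3·21.92/14.04)² = 21.9376.

x* = 21.9376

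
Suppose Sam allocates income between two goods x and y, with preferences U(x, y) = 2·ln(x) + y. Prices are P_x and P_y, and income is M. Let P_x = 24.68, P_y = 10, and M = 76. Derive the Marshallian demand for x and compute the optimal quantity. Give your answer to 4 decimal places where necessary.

x* = 0.8104

MU_x = 2/x, MU_y = 1. Tangency: 2/x = P_x/P_y.
So x*(P_x,P_y) = 2·P_y/P_x, independent of income; and y* = (M − 2·P_y)/P_y.
At the given prices: x* = 2·10/24.68 = 0.8104.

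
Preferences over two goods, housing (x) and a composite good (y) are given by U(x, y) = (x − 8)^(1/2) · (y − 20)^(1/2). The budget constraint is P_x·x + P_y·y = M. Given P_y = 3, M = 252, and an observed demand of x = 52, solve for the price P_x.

MRS = (y−20)/(x−8). Tangency with P_x/P_y gives y−20 = (P_x/P_y)·(x−8).
After buying the subsistence bundle (8, 20), a share 0.5 of the remaining income goes to x: x* = 8 + 0.5·(M − 8P_x − 20P_y)/P_x.
Set x* = 52 in the demand function and solve for P_x: P_x = 2.

P_x = 2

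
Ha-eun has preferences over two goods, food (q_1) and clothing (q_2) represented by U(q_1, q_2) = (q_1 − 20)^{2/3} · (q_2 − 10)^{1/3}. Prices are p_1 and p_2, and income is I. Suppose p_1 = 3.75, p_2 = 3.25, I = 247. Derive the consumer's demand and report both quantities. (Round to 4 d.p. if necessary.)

q_1* = 44.8, q_2* = 24.3077

MRS = 2·(q_2−10)/(q_1−20). Tangency with p_1/p_2 gives q_2−10 = (1/2)·(p_1/p_2)·(q_1−20).
After buying the subsistence bundle (20, 10), a share 2/3 of the remaining income goes to q_1: q_1* = 20 + 2/3·(I − 20p_1 − 10p_2)/p_1.
Discretionary income = 247 − 20·3.75 − 10·3.25 = 139.5; q_1* = 20 + 2/3·139.5/3.75 = 44.8; q_2* = 10 + 1/3·139.5/3.25 = 24.3077.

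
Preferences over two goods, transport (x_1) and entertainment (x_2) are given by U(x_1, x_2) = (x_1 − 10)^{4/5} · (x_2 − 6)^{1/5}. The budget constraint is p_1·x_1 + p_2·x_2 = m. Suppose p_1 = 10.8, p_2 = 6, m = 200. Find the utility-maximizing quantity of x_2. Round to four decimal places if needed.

x_2* = 7.8667

This is Cobb-Douglas in (x_1−10, x_2−6): tangency gives 0.8·p_2·(x_2−6) = 0.2·p_1·(x_1−10).
After buying the subsistence bundle (10, 6), a share 0.8 of the remaining income goes to x_1: x_1* = 10 + 0.8·(m − 10p_1 − 6p_2)/p_1.
Discretionary income = 200 − 10·10.8 − 6·6 = 56; x_2* = 6 + 0.2·56/6 = 7.8667.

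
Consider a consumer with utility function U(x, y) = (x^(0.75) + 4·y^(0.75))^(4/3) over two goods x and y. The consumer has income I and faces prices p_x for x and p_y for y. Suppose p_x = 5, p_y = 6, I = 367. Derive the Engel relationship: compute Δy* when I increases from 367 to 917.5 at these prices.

Δy* = 91.1348

With the ratio pinned down, the budget gives x* = I/(p_x + p_y·(y/x)) and y* = (y/x)·x*.
Numerically y/x = 123.45679, so x* = 367/(5 + 6·123.45679) = 0.4921 and y* = 123.45679·0.4921 = 60.7566.
At I' = 917.5: y* = 151.8914. Change: 151.8914 − 60.7566 = 91.1348.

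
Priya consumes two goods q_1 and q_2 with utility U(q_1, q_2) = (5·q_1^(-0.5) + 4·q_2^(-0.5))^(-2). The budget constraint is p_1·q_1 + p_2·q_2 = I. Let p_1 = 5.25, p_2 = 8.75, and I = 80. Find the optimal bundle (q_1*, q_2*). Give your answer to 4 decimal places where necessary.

q_1* = 7.5371, q_2* = 4.6206

MRS = MU_q_1/MU_q_2 = (5/4)·(q_2/q_1)^(1.5). Set equal to p_1/p_2.
Solve for the ratio: q_2/q_1 = [(4/5)·p_1/p_2]^(2/3).
Substitute q_2 = (q_2/q_1)·q_1 into the budget: q_1* = I/(p_1 + p_2·(q_2/q_1)).
Numerically q_2/q_1 = 0.613048, so q_1* = 80/(5.25 + 8.75·0.613048) = 7.5371 and q_2* = 0.613048·7.5371 = 4.6206.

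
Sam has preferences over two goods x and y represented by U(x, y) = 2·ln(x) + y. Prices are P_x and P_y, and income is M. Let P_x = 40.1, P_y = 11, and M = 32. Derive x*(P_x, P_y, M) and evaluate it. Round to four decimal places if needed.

x* = 0.5486

MU_x = 2/x, MU_y = 1. Tangency: 2/x = P_x/P_y.
So x*(P_x,P_y) = 2·P_y/P_x, independent of income; and y* = (M − 2·P_y)/P_y.
At the given prices: x* = 2·11/40.1 = 0.5486.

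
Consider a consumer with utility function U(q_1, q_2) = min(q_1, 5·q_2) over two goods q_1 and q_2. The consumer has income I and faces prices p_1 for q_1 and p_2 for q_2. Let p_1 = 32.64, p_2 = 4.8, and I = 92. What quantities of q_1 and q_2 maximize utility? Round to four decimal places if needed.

q_1* = 2.7381, q_2* = 0.5476

Demand: q_1*(p_1,p_2,I) = 5·I/(5·p_1 + p_2), q_2* = I/(5·p_1 + p_2).
Here 5·32.64 + 4.8 = 168, giving q_1* = 2.7381 and q_2* = 0.5476.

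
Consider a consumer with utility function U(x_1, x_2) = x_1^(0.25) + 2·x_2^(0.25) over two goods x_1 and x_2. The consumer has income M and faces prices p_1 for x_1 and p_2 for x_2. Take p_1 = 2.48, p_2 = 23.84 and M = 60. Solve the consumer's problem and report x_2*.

MU_x_1 ∝ x_1^(-0.75), MU_x_2 ∝ 2·x_2^(-0.75), so MRS = (1/2)·(x_2/x_1)^(0.75) = p_1/p_2.
Hence x_2/x_1 = (2·p_1/p_2)^(1/(0.75)), i.e. raised to the 4/3 power.
With the ratio pinned down, the budget gives x_1* = M/(p_1 + p_2·(x_2/x_1)) and x_2* = (x_2/x_1)·x_1*.
Numerically x_2/x_1 = 0.123282, so x_1* = 60/(2.48 + 23.84·0.123282) = 11.0721 and x_2* = 0.123282·11.0721 = 1.365.

x_2* = 1.365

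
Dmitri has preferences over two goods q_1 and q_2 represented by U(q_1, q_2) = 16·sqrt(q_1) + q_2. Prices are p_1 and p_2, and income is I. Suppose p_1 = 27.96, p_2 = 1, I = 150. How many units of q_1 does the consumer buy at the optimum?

Utility is quasi-linear in q_2; the FOC for q_1 is 8/√q_1 = p_1/p_2.
Thus q_1* = (8·p_2/p_1)² — independent of I — with the rest of income spent on q_2.
Plugging in: q_1* = (8·1/27.96)² = 0.0819.

q_1* = 0.0819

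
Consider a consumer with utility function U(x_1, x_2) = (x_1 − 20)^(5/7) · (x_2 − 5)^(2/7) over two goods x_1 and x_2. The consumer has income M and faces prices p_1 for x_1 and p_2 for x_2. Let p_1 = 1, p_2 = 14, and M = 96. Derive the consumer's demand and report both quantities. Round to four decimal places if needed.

Let x_1' = x_1−20, x_2' = x_2−5. MRS = (5/2)·x_2'/x_1' = p_1/p_2.
Substituting into the budget: x_1* = 20 + 5/7·(M − 20·p_1 − 5·p_2)/p_1, and x_2* = 5 + 2/7·(…)/p_2.
Discretionary income = 96 − 20·1 − 5·14 = 6; x_1* = 20 + 5/7·6/1 = 24.2857; x_2* = 5 + 2/7·6/14 = 5.1224.

x_1* = 24.2857, x_2* = 5.1224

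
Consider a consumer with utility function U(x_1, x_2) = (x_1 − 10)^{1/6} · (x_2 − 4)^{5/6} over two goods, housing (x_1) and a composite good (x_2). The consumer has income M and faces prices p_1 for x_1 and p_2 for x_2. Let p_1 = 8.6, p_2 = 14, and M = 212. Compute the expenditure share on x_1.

This is Cobb-Douglas in (x_1−10, x_2−4): tangency gives 1/6·p_2·(x_2−4) = 5/6·p_1·(x_1−10).
After buying the subsistence bundle (10, 4), a share 1/6 of the remaining income goes to x_1: x_1* = 10 + 1/6·(M − 10p_1 − 4p_2)/p_1.
Discretionary income = 212 − 10·8.6 − 4·14 = 70; x_1* = 10 + 1/6·70/8.6 = 11.3566; x_2* = 4 + 5/6·70/14 = 8.1667.
Expenditure on x_1: 8.6·11.3566 = 97.6667; share = 0.4607.

share on x_1 = 0.4607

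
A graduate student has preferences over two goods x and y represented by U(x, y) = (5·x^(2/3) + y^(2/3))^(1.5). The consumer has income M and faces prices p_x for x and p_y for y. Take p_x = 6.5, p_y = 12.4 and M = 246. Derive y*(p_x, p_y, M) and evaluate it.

MRS = MU_x/MU_y = 5·(y/x)^(1/3). Set equal to p_x/p_y.
Solve for the ratio: y/x = [(1/5)·p_x/p_y]^(3).
With the ratio pinned down, the budget gives x* = M/(p_x + p_y·(y/x)) and y* = (y/x)·x*.
Numerically y/x = 0.001152, so x* = 246/(6.5 + 12.4·0.001152) = 37.7631 and y* = 0.001152·37.7631 = 0.0435.

y* = 0.0435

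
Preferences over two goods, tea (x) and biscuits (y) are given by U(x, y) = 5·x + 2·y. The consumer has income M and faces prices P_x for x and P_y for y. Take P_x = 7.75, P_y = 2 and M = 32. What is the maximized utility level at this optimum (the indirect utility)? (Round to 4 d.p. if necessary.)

Perfect substitutes: compare marginal utility per dollar. 5/P_x vs 2/P_y → 0.6452 vs 1.
y gives more utility per dollar, so spend all income on y: y* = M/P_y, x* = 0.
Numerically: x* = 0, y* = 16.
Utility at the optimum: U(0, 16) = 32.

V = 32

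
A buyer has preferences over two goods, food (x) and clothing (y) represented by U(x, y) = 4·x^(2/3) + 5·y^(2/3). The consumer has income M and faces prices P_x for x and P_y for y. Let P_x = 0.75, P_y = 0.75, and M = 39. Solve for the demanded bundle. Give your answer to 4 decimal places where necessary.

MRS = MU_x/MU_y = (4/5)·(y/x)^(1/3). Set equal to P_x/P_y.
Solve for the ratio: y/x = [(5/4)·P_x/P_y]^(3).
With the ratio pinned down, the budget gives x* = M/(P_x + P_y·(y/x)) and y* = (y/x)·x*.
Numerically y/x = 1.953125, so x* = 39/(0.75 + 0.75·1.953125) = 17.6085 and y* = 1.953125·17.6085 = 34.3915.

x* = 17.6085, y* = 34.3915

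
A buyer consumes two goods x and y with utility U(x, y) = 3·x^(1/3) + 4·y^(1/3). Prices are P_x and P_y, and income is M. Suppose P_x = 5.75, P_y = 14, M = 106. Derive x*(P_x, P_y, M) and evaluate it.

x* = 9.2792

With the ratio pinned down, the budget gives x* = M/(P_x + P_y·(y/x)) and y* = (y/x)·x*.
Numerically y/x = 0.405245, so x* = 106/(5.75 + 14·0.405245) = 9.2792.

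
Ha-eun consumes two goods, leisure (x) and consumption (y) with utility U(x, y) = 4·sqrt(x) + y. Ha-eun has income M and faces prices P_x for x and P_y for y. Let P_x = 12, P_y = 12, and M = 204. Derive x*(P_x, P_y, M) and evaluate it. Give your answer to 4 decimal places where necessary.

MU_x = 2/√x, MU_y = 1. Tangency: 2/√x = P_x/P_y.
Solve: √x = 2·P_y/P_x, so x*(P_x,P_y) = (2·P_y/P_x)², and y* = (M − P_x·x*)/P_y.
Plugging in: x* = (2·12/12)² = 4.

x* = 4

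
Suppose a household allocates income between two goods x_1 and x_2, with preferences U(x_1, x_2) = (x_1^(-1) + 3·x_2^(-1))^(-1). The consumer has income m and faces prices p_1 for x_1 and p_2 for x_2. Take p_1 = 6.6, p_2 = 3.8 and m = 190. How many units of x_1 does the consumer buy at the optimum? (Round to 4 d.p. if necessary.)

x_1* = 12.4394

Numerically x_2/x_1 = 2.282658, so x_1* = 190/(6.6 + 3.8·2.282658) = 12.4394.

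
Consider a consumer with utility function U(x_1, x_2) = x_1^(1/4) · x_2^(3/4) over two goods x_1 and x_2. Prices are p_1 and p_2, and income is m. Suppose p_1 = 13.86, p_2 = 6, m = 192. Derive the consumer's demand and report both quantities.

x_1* = 3.4632, x_2* = 24

Tangency: MRS = (1/3)·x_2/x_1 = p_1/p_2.
Rearranging, p_2·x_2 = 3·p_1·x_1. Substituting into the budget gives p_1·x_1·(1 + 3) = m.
Demand: x_1*(p_1,p_2,m) = 0.25·m/p_1 and x_2* = 0.75·m/p_2.
At p_1=13.86, p_2=6, m=192: x_1* = 0.25·192/13.86 = 3.4632, x_2* = 24.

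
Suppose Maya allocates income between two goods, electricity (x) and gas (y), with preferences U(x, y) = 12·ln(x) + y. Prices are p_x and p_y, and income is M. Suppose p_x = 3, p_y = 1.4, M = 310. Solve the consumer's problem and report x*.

Set MRS = p_x/p_y: (12/x)/1 = p_x/p_y.
So x*(p_x,p_y) = 12·p_y/p_x, independent of income; and y* = (M − 12·p_y)/p_y.
At the given prices: x* = 12·1.4/3 = 5.6.

x* = 5.6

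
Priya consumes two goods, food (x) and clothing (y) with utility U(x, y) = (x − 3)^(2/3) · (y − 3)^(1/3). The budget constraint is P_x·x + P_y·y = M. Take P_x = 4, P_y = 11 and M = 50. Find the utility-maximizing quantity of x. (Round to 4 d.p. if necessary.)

x* = 3.8333

This is Cobb-Douglas in (x−3, y−3): tangency gives 2/3·P_y·(y−3) = 1/3·P_x·(x−3).
After buying the subsistence bundle (3, 3), a share 2/3 of the remaining income goes to x: x* = 3 + 2/3·(M − 3P_x − 3P_y)/P_x.
Discretionary income = 50 − 3·4 − 3·11 = 5; x* = 3 + 2/3·5/4 = 3.8333.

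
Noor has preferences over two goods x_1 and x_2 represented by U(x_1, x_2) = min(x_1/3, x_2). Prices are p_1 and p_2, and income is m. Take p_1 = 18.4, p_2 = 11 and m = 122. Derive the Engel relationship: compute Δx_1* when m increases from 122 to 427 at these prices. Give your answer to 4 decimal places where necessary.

Δx_1* = 13.8218

Leontief preferences: the optimum is at the kink where x_1/3 = x_2/1, i.e. x_2 = (1/3)·x_1.
Budget: p_1·x_1 + p_2·(1/3)·x_1 = m, so (3·p_1 + p_2)·x_1 = 3·m.
Demand: x_1*(p_1,p_2,m) = 3·m/(3·p_1 + p_2), x_2* = m/(3·p_1 + p_2).
Here 3·18.4 + 11 = 66.2, giving x_1* = 5.5287.
At m' = 427: x_1* = 19.3505. Change: 19.3505 − 5.5287 = 13.8218.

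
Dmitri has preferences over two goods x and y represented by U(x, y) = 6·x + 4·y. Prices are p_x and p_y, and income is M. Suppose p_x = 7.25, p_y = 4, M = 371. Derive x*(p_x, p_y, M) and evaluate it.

Linear utility — the consumer picks whichever good has higher MU/price: 6/7.25 = 0.8276 vs 4/4 = 1.
y gives more utility per dollar, so spend all income on y: y* = M/p_y, x* = 0.
Numerically: x* = 0, y* = 92.75.

x* = 0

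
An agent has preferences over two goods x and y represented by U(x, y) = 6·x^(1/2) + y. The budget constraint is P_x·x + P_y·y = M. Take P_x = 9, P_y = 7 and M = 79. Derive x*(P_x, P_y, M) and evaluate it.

x* = 5.4444

Utility is quasi-linear in y; the FOC for x is 3/√x = P_x/P_y.
Solve: √x = 3·P_y/P_x, so x*(P_x,P_y) = (3·P_y/P_x)², and y* = (M − P_x·x*)/P_y.
Plugging in: x* = (3·7/9)² = 5.4444.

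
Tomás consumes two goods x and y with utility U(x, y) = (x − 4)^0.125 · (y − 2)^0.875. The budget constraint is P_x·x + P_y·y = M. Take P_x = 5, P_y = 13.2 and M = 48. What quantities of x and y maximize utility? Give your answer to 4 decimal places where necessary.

x* = 4.04, y* = 2.1061

Discretionary income = 48 − 4·5 − 2·13.2 = 1.6; x* = 4 + 0.125·1.6/5 = 4.04; y* = 2 + 0.875·1.6/13.2 = 2.1061.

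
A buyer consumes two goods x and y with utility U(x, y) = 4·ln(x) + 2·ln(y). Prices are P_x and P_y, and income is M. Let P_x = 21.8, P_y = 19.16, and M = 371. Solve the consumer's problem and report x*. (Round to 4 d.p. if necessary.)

x* = 11.3456

Tangency: MRS = 2·y/x = P_x/P_y.
So 4·P_y·y = 2·P_x·x; combined with the budget, a share 2/3 of income goes to x.
Demand: x*(P_x,P_y,M) = 2/3·M/P_x and y* = 1/3·M/P_y.
At P_x=21.8, P_y=19.16, M=371: x* = 2/3·371/21.8 = 11.3456.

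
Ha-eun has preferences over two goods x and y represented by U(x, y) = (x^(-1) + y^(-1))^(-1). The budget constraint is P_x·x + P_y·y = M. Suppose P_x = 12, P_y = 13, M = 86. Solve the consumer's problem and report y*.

Numerically y/x = 0.960769, so x* = 86/(12 + 13·0.960769) = 3.5116 and y* = 0.960769·3.5116 = 3.3739.

y* = 3.3739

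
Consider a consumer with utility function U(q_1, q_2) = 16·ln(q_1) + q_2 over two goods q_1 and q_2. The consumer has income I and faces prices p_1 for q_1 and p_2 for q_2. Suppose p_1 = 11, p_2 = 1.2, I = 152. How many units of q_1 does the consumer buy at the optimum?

q_1* = 1.7455

MU_q_1 = 16/q_1, MU_q_2 = 1. Tangency: 16/q_1 = p_1/p_2.
So q_1*(p_1,p_2) = 16·p_2/p_1, independent of income; and q_2* = (I − 16·p_2)/p_2.
At the given prices: q_1* = 16·1.2/11 = 1.7455.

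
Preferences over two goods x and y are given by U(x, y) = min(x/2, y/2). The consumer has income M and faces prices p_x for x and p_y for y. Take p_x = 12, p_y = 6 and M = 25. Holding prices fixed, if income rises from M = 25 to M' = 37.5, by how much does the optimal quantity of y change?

Δy* = 0.6944

Leontief preferences: the optimum is at the kink where x/2 = y/2, i.e. y = x.
Budget: p_x·x + p_y·x = M, so (2·p_x + 2·p_y)·x = 2·M.
Demand: x*(p_x,p_y,M) = 2·M/(2·p_x + 2·p_y), y* = 2·M/(2·p_x + 2·p_y).
Here 2·12 + 2·6 = 36, giving y* = 1.3889.
At M' = 37.5: y* = 2.0833. Change: 2.0833 − 1.3889 = 0.6944.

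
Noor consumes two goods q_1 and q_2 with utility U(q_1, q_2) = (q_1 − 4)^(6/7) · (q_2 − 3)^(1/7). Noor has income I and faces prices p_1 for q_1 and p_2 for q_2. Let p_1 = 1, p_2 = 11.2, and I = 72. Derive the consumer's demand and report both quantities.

After buying the subsistence bundle (4, 3), a share 6/7 of the remaining income goes to q_1: q_1* = 4 + 6/7·(I − 4p_1 − 3p_2)/p_1.
Discretionary income = 72 − 4·1 − 3·11.2 = 34.4; q_1* = 4 + 6/7·34.4/1 = 33.4857; q_2* = 3 + 1/7·34.4/11.2 = 3.4388.

q_1* = 33.4857, q_2* = 3.4388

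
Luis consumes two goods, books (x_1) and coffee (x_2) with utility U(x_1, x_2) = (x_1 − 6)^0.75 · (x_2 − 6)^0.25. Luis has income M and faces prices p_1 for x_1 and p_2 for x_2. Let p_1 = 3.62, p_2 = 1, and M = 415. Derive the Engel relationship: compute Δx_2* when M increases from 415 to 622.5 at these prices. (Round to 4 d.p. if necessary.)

This is Cobb-Douglas in (x_1−6, x_2−6): tangency gives 0.75·p_2·(x_2−6) = 0.25·p_1·(x_1−6).
Substituting into the budget: x_1* = 6 + 0.75·(M − 6·p_1 − 6·p_2)/p_1, and x_2* = 6 + 0.25·(…)/p_2.
Discretionary income = 415 − 6·3.62 − 6·1 = 387.28; x_2* = 6 + 0.25·387.28/1 = 102.82.
At M' = 622.5: x_2* = 154.695. Change: 154.695 − 102.82 = 51.875.

Δx_2* = 51.875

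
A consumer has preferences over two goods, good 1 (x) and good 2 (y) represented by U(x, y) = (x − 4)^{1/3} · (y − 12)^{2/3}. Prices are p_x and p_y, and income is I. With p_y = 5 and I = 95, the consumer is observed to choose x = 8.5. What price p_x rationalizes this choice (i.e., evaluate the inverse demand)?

p_x = 2

MRS = (1/2)·(y−12)/(x−4). Tangency with p_x/p_y gives y−12 = 2·(p_x/p_y)·(x−4).
Substituting into the budget: x* = 4 + 1/3·(I − 4·p_x − 12·p_y)/p_x, and y* = 12 + 2/3·(…)/p_y.
Set x* = 8.5 in the demand function and solve for p_x: p_x = 2.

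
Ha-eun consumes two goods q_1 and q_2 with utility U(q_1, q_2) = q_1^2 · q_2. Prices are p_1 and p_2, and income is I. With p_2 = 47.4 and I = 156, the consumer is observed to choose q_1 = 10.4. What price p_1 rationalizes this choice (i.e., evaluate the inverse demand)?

p_1 = 10

The MRS is 2·q_2/q_1. Set MRS = p_1/p_2.
Rearranging, p_2·q_2 = (1/2)·p_1·q_1. Substituting into the budget gives p_1·q_1·(1 + (1/2)) = I.
Demand: q_1*(p_1,p_2,I) = 2/3·I/p_1 and q_2* = 1/3·I/p_2.
Set q_1* = 10.4 in the demand function and solve for p_1: p_1 = 10.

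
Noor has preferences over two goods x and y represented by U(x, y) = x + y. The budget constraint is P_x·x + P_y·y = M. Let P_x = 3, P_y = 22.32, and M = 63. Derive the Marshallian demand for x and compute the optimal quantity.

Perfect substitutes: compare marginal utility per dollar. 1/P_x vs 1/P_y → 0.3333 vs 0.0448.
x gives more utility per dollar, so spend all income on x: x* = M/P_x, y* = 0.
Numerically: x* = 21, y* = 0.

x* = 21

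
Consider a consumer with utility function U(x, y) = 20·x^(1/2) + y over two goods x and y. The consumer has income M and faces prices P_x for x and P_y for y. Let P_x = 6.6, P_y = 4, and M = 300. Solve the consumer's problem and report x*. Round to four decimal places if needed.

MU_x = 10/√x, MU_y = 1. Tangency: 10/√x = P_x/P_y.
Thus x* = (10·P_y/P_x)² — independent of M — with the rest of income spent on y.
Plugging in: x* = (10·4/6.6)² = 36.7309.

x* = 36.7309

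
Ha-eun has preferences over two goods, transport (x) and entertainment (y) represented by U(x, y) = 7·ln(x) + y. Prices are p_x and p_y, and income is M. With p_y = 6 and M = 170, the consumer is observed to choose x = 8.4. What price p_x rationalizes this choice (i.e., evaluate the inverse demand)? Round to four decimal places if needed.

p_x = 5

Set MRS = p_x/p_y: (7/x)/1 = p_x/p_y.
So x*(p_x,p_y) = 7·p_y/p_x, independent of income; and y* = (M − 7·p_y)/p_y.
Set x* = 8.4 in the demand function and solve for p_x: p_x = 5.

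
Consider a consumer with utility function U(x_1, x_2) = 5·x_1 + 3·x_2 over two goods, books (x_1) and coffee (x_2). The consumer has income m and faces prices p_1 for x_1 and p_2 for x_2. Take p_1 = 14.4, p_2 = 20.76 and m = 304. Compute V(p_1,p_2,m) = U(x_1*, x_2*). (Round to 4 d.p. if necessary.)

V = 105.5556

Linear utility — the consumer picks whichever good has higher MU/price: 5/14.4 = 0.3472 vs 3/20.76 = 0.1445.
x_1 gives more utility per dollar, so spend all income on x_1: x_1* = m/p_1, x_2* = 0.
Numerically: x_1* = 21.1111, x_2* = 0.
Utility at the optimum: U(21.1111, 0) = 105.5556.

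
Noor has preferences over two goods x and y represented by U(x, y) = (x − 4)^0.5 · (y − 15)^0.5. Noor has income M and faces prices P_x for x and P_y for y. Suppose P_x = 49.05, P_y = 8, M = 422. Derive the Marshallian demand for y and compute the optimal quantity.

MRS = (y−15)/(x−4). Tangency with P_x/P_y gives y−15 = (P_x/P_y)·(x−4).
Substituting into the budget: x* = 4 + 0.5·(M − 4·P_x − 15·P_y)/P_x, and y* = 15 + 0.5·(…)/P_y.
Discretionary income = 422 − 4·49.05 − 15·8 = 105.8; y* = 15 + 0.5·105.8/8 = 21.6125.

y* = 21.6125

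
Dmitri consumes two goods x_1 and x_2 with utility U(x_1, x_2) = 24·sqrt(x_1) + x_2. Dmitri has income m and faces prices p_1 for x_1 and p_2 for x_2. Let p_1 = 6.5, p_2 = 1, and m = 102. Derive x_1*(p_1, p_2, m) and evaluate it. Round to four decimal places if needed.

Utility is quasi-linear in x_2; the FOC for x_1 is 12/√x_1 = p_1/p_2.
Solve: √x_1 = 12·p_2/p_1, so x_1*(p_1,p_2) = (12·p_2/p_1)², and x_2* = (m − p_1·x_1*)/p_2.
Plugging in: x_1* = (12·1/6.5)² = 3.4083.

x_1* = 3.4083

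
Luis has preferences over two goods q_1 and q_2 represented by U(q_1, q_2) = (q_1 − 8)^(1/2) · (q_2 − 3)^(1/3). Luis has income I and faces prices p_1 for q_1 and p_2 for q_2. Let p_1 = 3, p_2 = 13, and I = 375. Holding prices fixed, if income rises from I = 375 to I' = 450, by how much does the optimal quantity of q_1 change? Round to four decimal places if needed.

Δq_1* = 15

This is Cobb-Douglas in (q_1−8, q_2−3): tangency gives 0.5·p_2·(q_2−3) = 1/3·p_1·(q_1−8).
Substituting into the budget: q_1* = 8 + 0.6·(I − 8·p_1 − 3·p_2)/p_1, and q_2* = 3 + 0.4·(…)/p_2.
Discretionary income = 375 − 8·3 − 3·13 = 312; q_1* = 8 + 0.6·312/3 = 70.4.
At I' = 450: q_1* = 85.4. Change: 85.4 − 70.4 = 15.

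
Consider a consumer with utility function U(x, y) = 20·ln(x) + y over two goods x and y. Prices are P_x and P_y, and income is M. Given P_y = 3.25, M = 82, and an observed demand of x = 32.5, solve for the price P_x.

P_x = 2

MU_x = 20/x, MU_y = 1. Tangency: 20/x = P_x/P_y.
So x*(P_x,P_y) = 20·P_y/P_x, independent of income; and y* = (M − 20·P_y)/P_y.
Set x* = 32.5 in the demand function and solve for P_x: P_x = 2.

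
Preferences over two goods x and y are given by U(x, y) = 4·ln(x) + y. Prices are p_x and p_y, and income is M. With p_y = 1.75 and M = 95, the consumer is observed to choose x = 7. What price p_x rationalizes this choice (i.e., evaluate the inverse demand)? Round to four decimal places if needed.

p_x = 1

Set MRS = p_x/p_y: (4/x)/1 = p_x/p_y.
So x*(p_x,p_y) = 4·p_y/p_x, independent of income; and y* = (M − 4·p_y)/p_y.
Set x* = 7 in the demand function and solve for p_x: p_x = 1.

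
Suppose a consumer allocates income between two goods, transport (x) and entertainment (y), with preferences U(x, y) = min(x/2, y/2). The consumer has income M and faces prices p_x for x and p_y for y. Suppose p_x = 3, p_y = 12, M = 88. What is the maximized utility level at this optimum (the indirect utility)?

V = 2.9333

With perfect complements, no substitution: consume in ratio x:y = 2:2.
Budget: p_x·x + p_y·x = M, so (2·p_x + 2·p_y)·x = 2·M.
Demand: x*(p_x,p_y,M) = 2·M/(2·p_x + 2·p_y), y* = 2·M/(2·p_x + 2·p_y).
Here 2·3 + 2·12 = 30, giving x* = 5.8667 and y* = 5.8667.
Utility at the optimum: U(5.8667, 5.8667) = 2.9333.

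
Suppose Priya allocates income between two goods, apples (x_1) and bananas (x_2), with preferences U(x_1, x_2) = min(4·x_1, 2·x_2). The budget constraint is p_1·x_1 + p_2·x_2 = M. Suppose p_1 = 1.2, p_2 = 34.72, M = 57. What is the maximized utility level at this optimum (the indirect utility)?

With perfect complements, no substitution: consume in ratio x_1:x_2 = 2:4.
Budget: p_1·x_1 + p_2·2·x_1 = M, so (2·p_1 + 4·p_2)·x_1 = 2·M.
Demand: x_1*(p_1,p_2,M) = 2·M/(2·p_1 + 4·p_2), x_2* = 4·M/(2·p_1 + 4·p_2).
Here 2·1.2 + 4·34.72 = 141.28, giving x_1* = 0.8069 and x_2* = 1.6138.
Utility at the optimum: U(0.8069, 1.6138) = 3.2276.

V = 3.2276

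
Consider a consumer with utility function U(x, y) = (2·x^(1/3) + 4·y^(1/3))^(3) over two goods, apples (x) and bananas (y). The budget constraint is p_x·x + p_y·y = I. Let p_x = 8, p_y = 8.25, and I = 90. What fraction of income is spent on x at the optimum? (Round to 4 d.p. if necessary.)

Substitute y = (y/x)·x into the budget: x* = I/(p_x + p_y·(y/x)).
Numerically y/x = 2.700841, so x* = 90/(8 + 8.25·2.700841) = 2.9721 and y* = 2.700841·2.9721 = 8.0271.
Expenditure on x: 8·2.9721 = 23.7765; share = 0.2642.

share on x = 0.2642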